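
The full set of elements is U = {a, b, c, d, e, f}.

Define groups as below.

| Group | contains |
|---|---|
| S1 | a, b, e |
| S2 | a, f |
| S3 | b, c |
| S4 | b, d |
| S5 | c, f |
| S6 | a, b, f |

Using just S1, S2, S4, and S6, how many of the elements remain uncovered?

Union of S1, S2, S4, S6 = {a, b, d, e, f}.
Not covered: c — 1 element.

1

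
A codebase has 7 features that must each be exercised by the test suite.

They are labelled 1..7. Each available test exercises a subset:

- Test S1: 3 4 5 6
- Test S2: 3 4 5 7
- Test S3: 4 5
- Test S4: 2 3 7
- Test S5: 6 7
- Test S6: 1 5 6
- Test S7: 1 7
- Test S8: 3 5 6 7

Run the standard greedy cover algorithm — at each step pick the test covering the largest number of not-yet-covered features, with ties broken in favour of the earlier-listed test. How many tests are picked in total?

Greedy: pick S1 (covers 4 new) → pick S4 (covers 2 new) → pick S6 (covers 1 new). Total picks: 3.

3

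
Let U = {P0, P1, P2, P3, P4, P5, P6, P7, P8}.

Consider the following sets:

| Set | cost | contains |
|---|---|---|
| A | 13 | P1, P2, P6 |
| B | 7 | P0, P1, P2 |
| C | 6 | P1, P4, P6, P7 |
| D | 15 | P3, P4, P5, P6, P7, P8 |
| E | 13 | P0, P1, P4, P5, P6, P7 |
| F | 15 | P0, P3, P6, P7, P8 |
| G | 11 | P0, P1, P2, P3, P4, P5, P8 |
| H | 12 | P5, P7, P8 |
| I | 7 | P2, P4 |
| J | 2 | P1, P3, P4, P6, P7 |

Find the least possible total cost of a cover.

G, J together cover every point (G ∪ J = {P0, P1, P2, P3, P4, P5, P6, P7, P8}); total cost 11 + 2 = 13.
No covering selection has total cost below 13.

13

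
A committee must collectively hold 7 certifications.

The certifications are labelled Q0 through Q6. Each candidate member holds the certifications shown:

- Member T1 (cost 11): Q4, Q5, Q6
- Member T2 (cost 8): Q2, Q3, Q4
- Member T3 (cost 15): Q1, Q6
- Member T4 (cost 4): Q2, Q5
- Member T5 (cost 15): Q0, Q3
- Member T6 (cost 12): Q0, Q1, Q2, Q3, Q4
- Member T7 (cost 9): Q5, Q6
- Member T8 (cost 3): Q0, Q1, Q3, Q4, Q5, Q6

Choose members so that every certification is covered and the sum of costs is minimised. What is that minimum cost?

T4, T8 together cover every certification (T4 ∪ T8 = {Q0, Q1, Q2, Q3, Q4, Q5, Q6}); total cost 4 + 3 = 7.
No covering selection has total cost below 7.

7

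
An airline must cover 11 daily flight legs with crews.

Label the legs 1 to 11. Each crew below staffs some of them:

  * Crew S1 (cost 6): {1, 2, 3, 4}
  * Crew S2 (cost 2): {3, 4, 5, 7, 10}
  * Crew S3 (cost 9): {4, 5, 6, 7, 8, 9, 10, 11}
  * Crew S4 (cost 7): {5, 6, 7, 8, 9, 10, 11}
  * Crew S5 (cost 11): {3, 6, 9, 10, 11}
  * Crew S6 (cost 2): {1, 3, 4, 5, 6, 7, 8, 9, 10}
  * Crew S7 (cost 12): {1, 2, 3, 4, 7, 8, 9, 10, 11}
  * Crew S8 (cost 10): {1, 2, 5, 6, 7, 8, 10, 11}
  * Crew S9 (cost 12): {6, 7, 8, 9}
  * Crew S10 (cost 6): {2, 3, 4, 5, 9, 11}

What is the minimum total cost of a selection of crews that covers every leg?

8

S6, S10 together cover every leg (S6 ∪ S10 = {1, 2, 3, 4, 5, 6, 7, 8, 9, 10, 11}); total cost 2 + 6 = 8.
No covering selection has total cost below 8.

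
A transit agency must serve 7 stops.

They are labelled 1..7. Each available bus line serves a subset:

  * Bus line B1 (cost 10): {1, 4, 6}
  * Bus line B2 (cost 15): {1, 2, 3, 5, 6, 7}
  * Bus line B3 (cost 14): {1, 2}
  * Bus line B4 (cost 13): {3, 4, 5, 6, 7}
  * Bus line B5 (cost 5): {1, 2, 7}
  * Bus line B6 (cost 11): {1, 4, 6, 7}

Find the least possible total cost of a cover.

18

B4, B5 together cover every stop (B4 ∪ B5 = {1, 2, 3, 4, 5, 6, 7}); total cost 13 + 5 = 18.
No covering selection has total cost below 18.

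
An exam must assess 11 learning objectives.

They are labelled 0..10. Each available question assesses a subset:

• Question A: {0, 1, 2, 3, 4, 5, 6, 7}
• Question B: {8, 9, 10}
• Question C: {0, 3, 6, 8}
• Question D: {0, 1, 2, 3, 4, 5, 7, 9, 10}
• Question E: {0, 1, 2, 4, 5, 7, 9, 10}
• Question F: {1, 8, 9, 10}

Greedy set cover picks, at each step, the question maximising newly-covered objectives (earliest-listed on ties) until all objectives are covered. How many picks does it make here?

2

Greedy: pick D (covers 9 new) → pick C (covers 2 new). Total picks: 2.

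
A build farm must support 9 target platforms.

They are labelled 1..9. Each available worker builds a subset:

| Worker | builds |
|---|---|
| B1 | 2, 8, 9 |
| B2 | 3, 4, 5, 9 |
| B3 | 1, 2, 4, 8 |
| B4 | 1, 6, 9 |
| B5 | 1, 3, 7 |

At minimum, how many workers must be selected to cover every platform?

4

Take {B1, B2, B4, B5}. Their union is {1, 2, 3, 4, 5, 6, 7, 8, 9}, which is all 9 platforms.
No 3 of the 5 workers cover everything (all 10 combinations miss at least one platform), so 4 is optimal.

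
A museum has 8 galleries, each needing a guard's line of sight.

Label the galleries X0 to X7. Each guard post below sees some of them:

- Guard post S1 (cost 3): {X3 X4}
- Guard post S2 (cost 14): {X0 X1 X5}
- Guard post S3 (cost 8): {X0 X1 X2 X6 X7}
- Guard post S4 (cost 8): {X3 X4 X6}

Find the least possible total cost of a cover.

25

S1, S2, S3 together cover every gallery (S1 ∪ S2 ∪ S3 = {X0, X1, X2, X3, X4, X5, X6, X7}); total cost 3 + 14 + 8 = 25.
No covering selection has total cost below 25.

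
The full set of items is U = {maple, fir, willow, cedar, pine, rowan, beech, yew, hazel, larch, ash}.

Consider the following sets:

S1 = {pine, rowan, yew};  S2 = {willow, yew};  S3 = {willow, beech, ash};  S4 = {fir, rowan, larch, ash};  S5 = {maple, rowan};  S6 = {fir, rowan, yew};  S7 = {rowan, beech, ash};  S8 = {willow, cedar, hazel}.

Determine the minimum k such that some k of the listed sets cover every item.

5

Take {S1, S4, S5, S7, S8}. Their union is {maple, fir, willow, cedar, pine, rowan, beech, yew, hazel, larch, ash}, which is all 11 items.
No 4 of the 8 sets cover everything (all 70 combinations miss at least one item), so 5 is optimal.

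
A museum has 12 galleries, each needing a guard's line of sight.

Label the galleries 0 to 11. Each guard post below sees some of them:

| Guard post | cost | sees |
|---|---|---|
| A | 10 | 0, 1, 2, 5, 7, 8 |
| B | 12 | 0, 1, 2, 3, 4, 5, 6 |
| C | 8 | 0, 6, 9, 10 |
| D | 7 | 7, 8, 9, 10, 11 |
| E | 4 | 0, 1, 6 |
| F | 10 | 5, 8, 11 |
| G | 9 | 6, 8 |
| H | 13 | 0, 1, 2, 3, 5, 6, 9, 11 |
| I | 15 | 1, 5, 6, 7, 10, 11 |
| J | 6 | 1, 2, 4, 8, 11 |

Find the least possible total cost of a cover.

B, D together cover every gallery (B ∪ D = {0, 1, 2, 3, 4, 5, 6, 7, 8, 9, 10, 11}); total cost 12 + 7 = 19.
The greedy pick J, C, A, B costs 36; no covering selection beats 19.

19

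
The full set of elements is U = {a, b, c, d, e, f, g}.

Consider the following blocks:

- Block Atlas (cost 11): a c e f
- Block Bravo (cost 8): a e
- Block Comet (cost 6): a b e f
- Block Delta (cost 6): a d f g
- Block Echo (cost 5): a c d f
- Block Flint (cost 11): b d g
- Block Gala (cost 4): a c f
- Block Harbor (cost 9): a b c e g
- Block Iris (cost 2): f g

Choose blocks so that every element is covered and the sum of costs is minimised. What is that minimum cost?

Comet, Echo, Iris together cover every element (Comet ∪ Echo ∪ Iris = {a, b, c, d, e, f, g}); total cost 6 + 5 + 2 = 13.
No covering selection has total cost below 13.

13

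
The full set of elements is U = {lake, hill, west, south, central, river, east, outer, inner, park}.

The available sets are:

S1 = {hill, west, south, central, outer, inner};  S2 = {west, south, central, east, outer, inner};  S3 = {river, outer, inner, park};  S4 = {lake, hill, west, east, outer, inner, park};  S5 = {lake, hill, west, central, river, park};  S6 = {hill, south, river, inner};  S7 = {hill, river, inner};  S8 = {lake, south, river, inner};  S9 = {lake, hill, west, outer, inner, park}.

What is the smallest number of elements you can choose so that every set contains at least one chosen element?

Take H = {river, outer}. Each listed set contains at least one of these, so H is a hitting set of size 2.
No single element lies in every set, so at least 2 are needed and 2 is optimal.

2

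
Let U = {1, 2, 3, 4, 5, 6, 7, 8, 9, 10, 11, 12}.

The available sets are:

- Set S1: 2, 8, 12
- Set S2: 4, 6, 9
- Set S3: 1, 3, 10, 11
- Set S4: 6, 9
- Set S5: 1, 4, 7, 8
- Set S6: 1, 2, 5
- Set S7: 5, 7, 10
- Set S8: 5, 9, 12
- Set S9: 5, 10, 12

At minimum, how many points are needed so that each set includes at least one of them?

Take H = {1, 5, 6, 8}. Each listed set contains at least one of these, so H is a hitting set of size 4.
No choice of 3 points meets every set, so 4 is the minimum.

4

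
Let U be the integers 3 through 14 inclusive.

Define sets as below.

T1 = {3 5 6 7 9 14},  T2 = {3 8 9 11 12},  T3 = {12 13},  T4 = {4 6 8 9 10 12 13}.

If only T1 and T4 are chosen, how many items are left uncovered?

Union of T1, T4 = {3, 4, 5, 6, 7, 8, 9, 10, 12, 13, 14}.
Not covered: 11 — 1 item.

1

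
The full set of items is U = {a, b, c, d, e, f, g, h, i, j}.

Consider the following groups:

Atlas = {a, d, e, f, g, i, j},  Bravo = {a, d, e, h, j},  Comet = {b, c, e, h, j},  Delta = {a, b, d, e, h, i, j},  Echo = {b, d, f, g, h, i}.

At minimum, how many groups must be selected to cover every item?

2

Take {Atlas, Comet}. Their union is {a, b, c, d, e, f, g, h, i, j}, which is all 10 items.
No single group has all 10 items (the largest, Atlas, has 7), so 2 is optimal.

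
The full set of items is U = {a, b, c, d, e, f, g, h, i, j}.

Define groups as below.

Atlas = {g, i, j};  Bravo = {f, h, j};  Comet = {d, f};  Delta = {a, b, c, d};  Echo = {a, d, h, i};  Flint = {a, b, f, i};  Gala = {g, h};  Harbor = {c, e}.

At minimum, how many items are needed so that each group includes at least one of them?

4

The 4 items {c, f, g, i} hit every group.
No choice of 3 items meets every group, so 4 is the minimum.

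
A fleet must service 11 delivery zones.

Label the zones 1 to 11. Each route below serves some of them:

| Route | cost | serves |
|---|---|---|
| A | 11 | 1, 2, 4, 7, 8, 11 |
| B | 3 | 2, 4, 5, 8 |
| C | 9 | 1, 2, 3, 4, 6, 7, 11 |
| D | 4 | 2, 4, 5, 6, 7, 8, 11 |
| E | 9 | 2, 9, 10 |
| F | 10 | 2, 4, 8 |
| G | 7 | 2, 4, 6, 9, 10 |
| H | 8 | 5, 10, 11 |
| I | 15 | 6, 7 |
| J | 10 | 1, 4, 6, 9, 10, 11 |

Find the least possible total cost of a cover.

19

B, C, G together cover every zone (B ∪ C ∪ G = {1, 2, 3, 4, 5, 6, 7, 8, 9, 10, 11}); total cost 3 + 9 + 7 = 19.
The greedy pick D, J, C costs 23; no covering selection beats 19.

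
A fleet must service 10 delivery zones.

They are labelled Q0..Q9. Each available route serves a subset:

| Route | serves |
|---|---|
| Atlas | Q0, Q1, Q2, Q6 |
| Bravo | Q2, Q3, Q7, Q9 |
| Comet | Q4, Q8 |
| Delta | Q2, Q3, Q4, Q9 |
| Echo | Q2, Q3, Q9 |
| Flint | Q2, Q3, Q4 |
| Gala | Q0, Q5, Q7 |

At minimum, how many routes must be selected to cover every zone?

4

Atlas and Comet and Delta and Gala together: Atlas ∪ Comet ∪ Delta ∪ Gala = {Q0, Q1, Q2, Q3, Q4, Q5, Q6, Q7, Q8, Q9} — every zone is covered.
No 3 of the 7 routes cover everything (all 35 combinations miss at least one zone), so 4 is optimal.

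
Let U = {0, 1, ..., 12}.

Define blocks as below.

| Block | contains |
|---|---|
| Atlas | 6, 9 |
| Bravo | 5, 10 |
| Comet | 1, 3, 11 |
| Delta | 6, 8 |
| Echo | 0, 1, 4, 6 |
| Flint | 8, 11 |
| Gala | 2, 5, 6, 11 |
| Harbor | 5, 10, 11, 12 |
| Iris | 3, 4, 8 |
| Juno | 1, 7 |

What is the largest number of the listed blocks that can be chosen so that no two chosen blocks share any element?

4

Atlas, Bravo, Iris, Juno are pairwise disjoint (Atlas={6,9}; Bravo={5,10}; Iris={3,4,8}; Juno={1,7}).
Every remaining block overlaps one of these, and no 5 of the listed blocks are pairwise disjoint, so 4 is the maximum.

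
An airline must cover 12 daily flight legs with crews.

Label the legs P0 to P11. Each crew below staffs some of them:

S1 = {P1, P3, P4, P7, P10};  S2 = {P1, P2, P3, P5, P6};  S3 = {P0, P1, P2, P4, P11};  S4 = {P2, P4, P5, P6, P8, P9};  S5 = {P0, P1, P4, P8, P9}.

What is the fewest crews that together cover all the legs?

3

Take {S1, S3, S4}. Their union is {P0, P1, P2, P3, P4, P5, P6, P7, P8, P9, P10, P11}, which is all 12 legs.
Only S1 contains P7, so S1 is forced; the remaining 7 legs need at least 2 more crews (each remaining crew adds at most 5) — so at least 3 crews are needed, and 3 is optimal.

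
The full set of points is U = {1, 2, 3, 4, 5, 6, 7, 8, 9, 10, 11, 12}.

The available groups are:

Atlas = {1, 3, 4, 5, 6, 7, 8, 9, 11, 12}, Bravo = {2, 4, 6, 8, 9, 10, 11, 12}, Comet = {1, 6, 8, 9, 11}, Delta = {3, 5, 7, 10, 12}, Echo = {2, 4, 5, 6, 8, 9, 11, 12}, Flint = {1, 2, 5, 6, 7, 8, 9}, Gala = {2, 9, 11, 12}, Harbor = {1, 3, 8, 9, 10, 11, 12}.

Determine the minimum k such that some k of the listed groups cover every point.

Take {Atlas, Bravo}. Their union is {1, 2, 3, 4, 5, 6, 7, 8, 9, 10, 11, 12}, which is all 12 points.
No single group has all 12 points (the largest, Atlas, has 10), so 2 is optimal.

2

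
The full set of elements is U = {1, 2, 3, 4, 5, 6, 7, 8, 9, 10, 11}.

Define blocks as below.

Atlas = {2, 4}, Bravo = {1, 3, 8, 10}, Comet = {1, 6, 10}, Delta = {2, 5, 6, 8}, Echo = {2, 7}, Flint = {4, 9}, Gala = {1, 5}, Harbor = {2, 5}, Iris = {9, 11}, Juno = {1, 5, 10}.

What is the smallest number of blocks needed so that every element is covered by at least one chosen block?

Take {Bravo, Delta, Echo, Flint, Iris}. Their union is {1, 2, 3, 4, 5, 6, 7, 8, 9, 10, 11}, which is all 11 elements.
No 4 of the 10 blocks cover everything (all 210 combinations miss at least one element), so 5 is optimal.

5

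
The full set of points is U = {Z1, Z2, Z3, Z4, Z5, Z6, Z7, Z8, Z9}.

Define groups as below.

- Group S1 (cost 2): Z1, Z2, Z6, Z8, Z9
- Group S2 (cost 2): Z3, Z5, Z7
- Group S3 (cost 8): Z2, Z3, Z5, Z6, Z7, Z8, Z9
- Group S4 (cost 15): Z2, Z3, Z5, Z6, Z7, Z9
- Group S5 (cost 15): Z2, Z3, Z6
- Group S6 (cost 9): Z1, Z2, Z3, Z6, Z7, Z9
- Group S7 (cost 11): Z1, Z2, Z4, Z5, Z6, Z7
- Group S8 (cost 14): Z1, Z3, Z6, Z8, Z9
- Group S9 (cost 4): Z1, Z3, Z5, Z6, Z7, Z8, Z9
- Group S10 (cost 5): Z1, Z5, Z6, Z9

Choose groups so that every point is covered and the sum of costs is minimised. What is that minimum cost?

S7, S9 together cover every point (S7 ∪ S9 = {Z1, Z2, Z3, Z4, Z5, Z6, Z7, Z8, Z9}); total cost 11 + 4 = 15.
No covering selection has total cost below 15.

15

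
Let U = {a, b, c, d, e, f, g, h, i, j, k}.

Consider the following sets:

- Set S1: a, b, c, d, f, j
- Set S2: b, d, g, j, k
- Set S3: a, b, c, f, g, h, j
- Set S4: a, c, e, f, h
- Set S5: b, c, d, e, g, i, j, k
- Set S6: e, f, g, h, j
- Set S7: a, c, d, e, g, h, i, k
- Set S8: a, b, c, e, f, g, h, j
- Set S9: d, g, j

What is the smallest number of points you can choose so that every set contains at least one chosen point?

The 2 points {f, g} hit every set.
The sets S2, S4 are pairwise disjoint, so any hitting set needs a separate point for each — at least 2. Hence 2 is optimal.

2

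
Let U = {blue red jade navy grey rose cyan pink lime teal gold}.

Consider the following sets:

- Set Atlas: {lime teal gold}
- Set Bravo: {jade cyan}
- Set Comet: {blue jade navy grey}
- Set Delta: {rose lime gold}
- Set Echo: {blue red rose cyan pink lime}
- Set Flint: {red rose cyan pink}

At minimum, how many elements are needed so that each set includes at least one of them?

Take H = {jade, rose, lime}. Each listed set contains at least one of these, so H is a hitting set of size 3.
The sets Atlas, Comet, Flint are pairwise disjoint, so any hitting set needs a separate element for each — at least 3. Hence 3 is optimal.

3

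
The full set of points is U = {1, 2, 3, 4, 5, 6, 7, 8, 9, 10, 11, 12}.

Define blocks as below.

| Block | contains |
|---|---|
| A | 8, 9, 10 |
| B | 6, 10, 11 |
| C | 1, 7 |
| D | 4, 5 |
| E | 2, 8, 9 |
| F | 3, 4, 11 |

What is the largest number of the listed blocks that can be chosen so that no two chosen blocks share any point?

B, C, D, E are pairwise disjoint (B={6,10,11}; C={1,7}; D={4,5}; E={2,8,9}).
Every remaining block overlaps one of these, and no 5 of the listed blocks are pairwise disjoint, so 4 is the maximum.

4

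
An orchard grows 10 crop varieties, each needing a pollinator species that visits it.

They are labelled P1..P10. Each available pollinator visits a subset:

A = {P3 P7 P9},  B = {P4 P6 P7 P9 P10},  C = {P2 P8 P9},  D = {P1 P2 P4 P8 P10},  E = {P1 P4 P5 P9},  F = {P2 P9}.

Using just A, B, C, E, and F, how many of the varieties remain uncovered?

Union of A, B, C, E, F = {P1, P2, P3, P4, P5, P6, P7, P8, P9, P10} — that's every variety, so 0 are uncovered.

0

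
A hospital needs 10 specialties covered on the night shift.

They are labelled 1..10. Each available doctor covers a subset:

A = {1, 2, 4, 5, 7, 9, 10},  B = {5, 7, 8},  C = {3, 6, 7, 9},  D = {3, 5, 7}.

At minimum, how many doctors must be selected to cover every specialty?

3

Take {A, B, C}. Their union is {1, 2, 3, 4, 5, 6, 7, 8, 9, 10}, which is all 10 specialties.
Only A contains 1, so A is forced; the remaining 3 specialties need at least 2 more doctors (each remaining doctor adds at most 2) — so at least 3 doctors are needed, and 3 is optimal.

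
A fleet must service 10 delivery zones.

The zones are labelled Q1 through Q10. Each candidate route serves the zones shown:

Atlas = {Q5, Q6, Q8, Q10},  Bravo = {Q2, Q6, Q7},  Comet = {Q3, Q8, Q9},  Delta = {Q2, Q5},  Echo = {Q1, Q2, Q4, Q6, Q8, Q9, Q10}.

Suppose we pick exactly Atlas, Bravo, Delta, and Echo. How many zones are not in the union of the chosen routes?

Union of Atlas, Bravo, Delta, Echo = {Q1, Q2, Q4, Q5, Q6, Q7, Q8, Q9, Q10}.
Not covered: Q3 — 1 zone.

1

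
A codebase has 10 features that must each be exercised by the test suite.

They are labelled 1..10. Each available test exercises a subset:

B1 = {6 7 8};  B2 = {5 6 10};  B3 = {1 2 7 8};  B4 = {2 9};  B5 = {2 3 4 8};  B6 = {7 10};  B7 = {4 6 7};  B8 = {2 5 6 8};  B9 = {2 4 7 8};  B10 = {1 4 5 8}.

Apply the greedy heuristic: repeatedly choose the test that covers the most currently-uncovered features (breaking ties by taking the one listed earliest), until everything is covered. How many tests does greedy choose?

Greedy: pick B3 (covers 4 new) → pick B2 (covers 3 new) → pick B5 (covers 2 new) → pick B4 (covers 1 new). Total picks: 4.

4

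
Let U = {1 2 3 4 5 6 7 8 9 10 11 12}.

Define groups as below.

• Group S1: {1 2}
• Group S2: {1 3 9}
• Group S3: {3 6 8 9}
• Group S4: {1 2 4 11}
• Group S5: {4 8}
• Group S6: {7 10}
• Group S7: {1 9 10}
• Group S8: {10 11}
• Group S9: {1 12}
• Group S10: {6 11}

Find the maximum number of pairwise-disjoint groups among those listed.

4

S1, S5, S6, S10 are pairwise disjoint (S1={1,2}; S5={4,8}; S6={7,10}; S10={6,11}).
Every remaining group overlaps one of these, and no 5 of the listed groups are pairwise disjoint, so 4 is the maximum.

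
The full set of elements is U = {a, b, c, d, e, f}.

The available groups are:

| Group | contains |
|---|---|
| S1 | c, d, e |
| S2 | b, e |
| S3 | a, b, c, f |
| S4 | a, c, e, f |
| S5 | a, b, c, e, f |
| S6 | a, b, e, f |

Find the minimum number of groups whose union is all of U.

S1 and S6 cover everything between them: the union {a, b, c, d, e, f} is all of U.
No single group has all 6 elements (the largest, S5, has 5), so 2 is optimal.

2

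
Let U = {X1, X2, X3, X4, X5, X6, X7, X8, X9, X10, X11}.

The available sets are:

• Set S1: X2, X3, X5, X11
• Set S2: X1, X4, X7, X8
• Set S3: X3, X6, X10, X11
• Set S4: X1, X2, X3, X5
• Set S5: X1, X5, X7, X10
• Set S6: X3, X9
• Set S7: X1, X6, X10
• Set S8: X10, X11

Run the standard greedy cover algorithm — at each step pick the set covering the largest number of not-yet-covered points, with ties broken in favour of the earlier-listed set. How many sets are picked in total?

4

Greedy: pick S1 (covers 4 new) → pick S2 (covers 4 new) → pick S3 (covers 2 new) → pick S6 (covers 1 new). Total picks: 4.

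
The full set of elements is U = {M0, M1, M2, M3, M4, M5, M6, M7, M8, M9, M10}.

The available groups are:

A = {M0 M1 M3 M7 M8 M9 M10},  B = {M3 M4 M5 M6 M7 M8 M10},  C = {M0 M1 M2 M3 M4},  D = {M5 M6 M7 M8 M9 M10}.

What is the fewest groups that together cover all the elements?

Take {C, D}. Their union is {M0, M1, M2, M3, M4, M5, M6, M7, M8, M9, M10}, which is all 11 elements.
No single group has all 11 elements (the largest, A, has 7), so 2 is optimal.

2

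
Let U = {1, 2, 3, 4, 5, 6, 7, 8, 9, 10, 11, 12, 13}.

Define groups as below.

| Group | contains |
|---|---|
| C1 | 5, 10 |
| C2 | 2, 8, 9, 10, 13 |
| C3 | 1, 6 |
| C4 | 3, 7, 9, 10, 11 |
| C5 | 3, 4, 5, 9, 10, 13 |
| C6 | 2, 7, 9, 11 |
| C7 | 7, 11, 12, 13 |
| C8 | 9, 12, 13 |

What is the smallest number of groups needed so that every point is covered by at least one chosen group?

Take {C2, C3, C5, C7}. Their union is {1, 2, 3, 4, 5, 6, 7, 8, 9, 10, 11, 12, 13}, which is all 13 points.
Only C5 contains 4, so C5 is forced; the remaining 7 points need at least 3 more groups (each remaining group adds at most 3) — so at least 4 groups are needed, and 4 is optimal.

4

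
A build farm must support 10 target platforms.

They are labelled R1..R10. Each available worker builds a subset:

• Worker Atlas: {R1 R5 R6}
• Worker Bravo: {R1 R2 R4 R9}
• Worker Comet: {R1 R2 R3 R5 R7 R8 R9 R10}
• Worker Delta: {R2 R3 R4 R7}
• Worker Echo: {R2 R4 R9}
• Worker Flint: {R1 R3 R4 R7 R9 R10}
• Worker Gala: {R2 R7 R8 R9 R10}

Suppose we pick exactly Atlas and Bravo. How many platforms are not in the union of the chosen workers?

4

Union of Atlas, Bravo = {R1, R2, R4, R5, R6, R9}.
Not covered: R3, R7, R8, R10 — 4 platforms.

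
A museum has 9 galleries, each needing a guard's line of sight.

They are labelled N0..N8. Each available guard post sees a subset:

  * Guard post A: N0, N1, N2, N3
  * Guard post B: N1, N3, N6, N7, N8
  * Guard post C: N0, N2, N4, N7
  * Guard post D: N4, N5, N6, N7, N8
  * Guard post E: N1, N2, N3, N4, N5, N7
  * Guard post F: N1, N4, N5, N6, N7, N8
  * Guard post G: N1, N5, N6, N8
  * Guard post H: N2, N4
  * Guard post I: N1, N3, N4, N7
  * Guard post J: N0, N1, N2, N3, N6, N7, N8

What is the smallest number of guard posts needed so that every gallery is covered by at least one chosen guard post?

Take {A, F}. Their union is {N0, N1, N2, N3, N4, N5, N6, N7, N8}, which is all 9 galleries.
No single guard post has all 9 galleries (the largest, J, has 7), so 2 is optimal.

2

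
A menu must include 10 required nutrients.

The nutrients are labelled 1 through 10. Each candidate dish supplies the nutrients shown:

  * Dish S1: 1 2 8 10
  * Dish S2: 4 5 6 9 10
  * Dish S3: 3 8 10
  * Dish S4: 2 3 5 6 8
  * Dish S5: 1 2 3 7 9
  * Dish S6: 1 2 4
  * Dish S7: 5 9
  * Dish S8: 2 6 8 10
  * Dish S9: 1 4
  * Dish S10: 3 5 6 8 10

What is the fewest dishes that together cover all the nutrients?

S2 and S5 and S10 together: S2 ∪ S5 ∪ S10 = {1, 2, 3, 4, 5, 6, 7, 8, 9, 10} — every nutrient is covered.
Only S5 contains 7, so S5 is forced; the remaining 5 nutrients need at least 2 more dishes (each remaining dish adds at most 4) — so at least 3 dishes are needed, and 3 is optimal.

3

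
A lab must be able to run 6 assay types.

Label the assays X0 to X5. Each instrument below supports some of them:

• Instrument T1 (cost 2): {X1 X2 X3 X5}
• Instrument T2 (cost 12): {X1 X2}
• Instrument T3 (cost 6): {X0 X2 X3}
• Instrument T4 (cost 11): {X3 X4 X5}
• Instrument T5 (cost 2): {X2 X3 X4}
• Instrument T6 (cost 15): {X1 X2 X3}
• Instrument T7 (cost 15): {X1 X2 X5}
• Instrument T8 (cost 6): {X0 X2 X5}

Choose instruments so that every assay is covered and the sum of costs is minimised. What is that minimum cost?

10

T1, T5, T8 together cover every assay (T1 ∪ T5 ∪ T8 = {X0, X1, X2, X3, X4, X5}); total cost 2 + 2 + 6 = 10.
No covering selection has total cost below 10.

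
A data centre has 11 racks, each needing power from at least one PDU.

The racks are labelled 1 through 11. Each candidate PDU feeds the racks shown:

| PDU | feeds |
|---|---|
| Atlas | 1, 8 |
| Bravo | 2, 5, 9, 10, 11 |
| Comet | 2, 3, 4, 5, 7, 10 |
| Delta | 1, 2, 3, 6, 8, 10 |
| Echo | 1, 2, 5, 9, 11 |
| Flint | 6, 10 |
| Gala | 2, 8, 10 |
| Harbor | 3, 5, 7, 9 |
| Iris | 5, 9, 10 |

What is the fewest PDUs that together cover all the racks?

3

Take {Comet, Delta, Echo}. Their union is {1, 2, 3, 4, 5, 6, 7, 8, 9, 10, 11}, which is all 11 racks.
Only Comet contains 4, so Comet is forced; the remaining 5 racks need at least 2 more PDUs (each remaining PDU adds at most 3) — so at least 3 PDUs are needed, and 3 is optimal.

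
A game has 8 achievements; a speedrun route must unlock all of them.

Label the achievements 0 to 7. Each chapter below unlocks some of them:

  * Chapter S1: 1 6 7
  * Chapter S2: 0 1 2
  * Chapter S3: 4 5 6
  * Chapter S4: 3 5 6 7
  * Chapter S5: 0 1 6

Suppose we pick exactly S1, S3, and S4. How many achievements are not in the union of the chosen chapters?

Union of S1, S3, S4 = {1, 3, 4, 5, 6, 7}.
Not covered: 0, 2 — 2 achievements.

2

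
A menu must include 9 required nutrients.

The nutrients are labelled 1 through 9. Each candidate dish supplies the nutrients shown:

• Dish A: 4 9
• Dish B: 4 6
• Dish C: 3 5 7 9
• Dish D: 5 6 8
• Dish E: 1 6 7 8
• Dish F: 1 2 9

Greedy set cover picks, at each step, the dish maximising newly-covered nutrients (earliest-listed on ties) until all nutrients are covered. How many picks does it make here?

Greedy: pick C (covers 4 new) → pick E (covers 3 new) → pick A (covers 1 new) → pick F (covers 1 new). Total picks: 4.

4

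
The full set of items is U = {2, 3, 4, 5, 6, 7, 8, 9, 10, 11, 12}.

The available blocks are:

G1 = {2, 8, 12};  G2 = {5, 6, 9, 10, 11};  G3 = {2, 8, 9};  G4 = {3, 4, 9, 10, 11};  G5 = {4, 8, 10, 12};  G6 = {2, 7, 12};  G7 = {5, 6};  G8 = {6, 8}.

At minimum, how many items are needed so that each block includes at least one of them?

3

The 3 items {2, 6, 10} hit every block.
The blocks G1, G4, G7 are pairwise disjoint, so any hitting set needs a separate item for each — at least 3. Hence 3 is optimal.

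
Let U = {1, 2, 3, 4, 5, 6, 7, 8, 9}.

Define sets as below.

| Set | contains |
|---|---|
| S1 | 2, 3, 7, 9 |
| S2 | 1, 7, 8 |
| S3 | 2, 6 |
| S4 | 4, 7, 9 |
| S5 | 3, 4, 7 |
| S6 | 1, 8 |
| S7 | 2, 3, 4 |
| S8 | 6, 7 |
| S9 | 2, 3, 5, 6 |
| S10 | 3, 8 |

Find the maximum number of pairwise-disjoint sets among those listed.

3

S3, S4, S10 are pairwise disjoint (S3={2,6}; S4={4,7,9}; S10={3,8}).
Every remaining set overlaps one of these, and no 4 of the listed sets are pairwise disjoint, so 3 is the maximum.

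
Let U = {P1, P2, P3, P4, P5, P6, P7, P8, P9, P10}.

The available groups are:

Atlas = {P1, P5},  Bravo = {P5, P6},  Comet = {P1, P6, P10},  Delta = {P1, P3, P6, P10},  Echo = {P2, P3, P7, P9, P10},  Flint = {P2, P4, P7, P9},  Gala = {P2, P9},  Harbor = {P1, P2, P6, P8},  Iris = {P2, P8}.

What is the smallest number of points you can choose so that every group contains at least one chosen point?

H = {P2, P5, P6} meets every group (each contains at least one member of H), and |H| = 3.
No choice of 2 points meets every group, so 3 is the minimum.

3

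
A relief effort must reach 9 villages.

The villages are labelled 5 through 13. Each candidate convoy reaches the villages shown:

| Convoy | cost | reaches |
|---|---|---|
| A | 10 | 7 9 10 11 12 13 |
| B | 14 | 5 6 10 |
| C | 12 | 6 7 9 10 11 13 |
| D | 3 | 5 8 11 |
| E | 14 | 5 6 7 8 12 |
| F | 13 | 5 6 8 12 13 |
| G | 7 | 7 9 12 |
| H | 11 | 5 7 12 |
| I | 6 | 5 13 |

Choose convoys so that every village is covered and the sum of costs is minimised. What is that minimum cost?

22

C, D, G together cover every village (C ∪ D ∪ G = {5, 6, 7, 8, 9, 10, 11, 12, 13}); total cost 12 + 3 + 7 = 22.
The greedy pick D, A, C costs 25; no covering selection beats 22.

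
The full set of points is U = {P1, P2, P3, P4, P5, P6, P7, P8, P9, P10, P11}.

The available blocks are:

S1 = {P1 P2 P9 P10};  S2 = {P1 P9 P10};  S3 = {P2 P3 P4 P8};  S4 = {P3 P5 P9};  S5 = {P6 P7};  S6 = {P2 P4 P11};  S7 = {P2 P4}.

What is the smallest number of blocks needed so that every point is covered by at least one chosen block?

5

Take {S2, S3, S4, S5, S6}. Their union is {P1, P2, P3, P4, P5, P6, P7, P8, P9, P10, P11}, which is all 11 points.
No 4 of the 7 blocks cover everything (all 35 combinations miss at least one point), so 5 is optimal.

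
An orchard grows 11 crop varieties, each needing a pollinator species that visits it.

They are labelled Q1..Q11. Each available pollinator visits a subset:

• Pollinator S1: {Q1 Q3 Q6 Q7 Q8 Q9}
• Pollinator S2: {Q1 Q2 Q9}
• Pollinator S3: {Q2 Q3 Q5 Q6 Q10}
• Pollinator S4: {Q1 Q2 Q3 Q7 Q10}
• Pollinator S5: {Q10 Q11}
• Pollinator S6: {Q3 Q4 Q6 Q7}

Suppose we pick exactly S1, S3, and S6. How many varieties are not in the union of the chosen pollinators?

1

Union of S1, S3, S6 = {Q1, Q2, Q3, Q4, Q5, Q6, Q7, Q8, Q9, Q10}.
Not covered: Q11 — 1 variety.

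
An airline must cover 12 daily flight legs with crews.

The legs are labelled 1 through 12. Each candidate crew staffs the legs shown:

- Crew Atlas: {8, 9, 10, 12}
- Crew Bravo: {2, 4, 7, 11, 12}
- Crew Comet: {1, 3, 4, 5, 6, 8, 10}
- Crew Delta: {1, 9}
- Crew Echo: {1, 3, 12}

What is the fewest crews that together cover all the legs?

3

Take {Atlas, Bravo, Comet}. Their union is {1, 2, 3, 4, 5, 6, 7, 8, 9, 10, 11, 12}, which is all 12 legs.
Only Bravo contains 2, so Bravo is forced; the remaining 7 legs need at least 2 more crews (each remaining crew adds at most 6) — so at least 3 crews are needed, and 3 is optimal.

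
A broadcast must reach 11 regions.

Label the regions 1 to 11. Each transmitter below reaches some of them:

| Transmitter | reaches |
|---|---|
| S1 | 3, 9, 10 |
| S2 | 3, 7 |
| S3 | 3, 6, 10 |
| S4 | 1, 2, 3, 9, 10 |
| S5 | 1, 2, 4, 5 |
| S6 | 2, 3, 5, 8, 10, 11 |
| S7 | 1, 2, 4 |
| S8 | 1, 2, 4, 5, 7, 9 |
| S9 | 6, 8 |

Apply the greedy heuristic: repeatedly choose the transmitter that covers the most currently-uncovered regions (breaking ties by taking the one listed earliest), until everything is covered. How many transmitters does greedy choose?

Greedy: pick S6 (covers 6 new) → pick S8 (covers 4 new) → pick S3 (covers 1 new). Total picks: 3.

3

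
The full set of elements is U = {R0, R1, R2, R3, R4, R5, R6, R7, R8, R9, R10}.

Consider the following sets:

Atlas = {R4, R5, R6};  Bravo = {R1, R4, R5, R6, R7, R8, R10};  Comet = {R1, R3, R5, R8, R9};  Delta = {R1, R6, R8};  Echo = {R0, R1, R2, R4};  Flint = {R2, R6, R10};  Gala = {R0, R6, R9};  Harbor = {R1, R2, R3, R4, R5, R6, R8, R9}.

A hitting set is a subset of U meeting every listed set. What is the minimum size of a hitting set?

The 2 elements {R1, R6} hit every set.
The sets Comet, Flint are pairwise disjoint, so any hitting set needs a separate element for each — at least 2. Hence 2 is optimal.

2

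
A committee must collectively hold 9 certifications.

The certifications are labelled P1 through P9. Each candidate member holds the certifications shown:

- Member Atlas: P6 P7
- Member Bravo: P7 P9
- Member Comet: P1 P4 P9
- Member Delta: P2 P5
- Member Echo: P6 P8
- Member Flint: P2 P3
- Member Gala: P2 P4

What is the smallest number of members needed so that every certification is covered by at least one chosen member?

5

Bravo and Comet and Delta and Echo and Flint together: Bravo ∪ Comet ∪ Delta ∪ Echo ∪ Flint = {P1, P2, P3, P4, P5, P6, P7, P8, P9} — every certification is covered.
No 4 of the 7 members cover everything (all 35 combinations miss at least one certification), so 5 is optimal.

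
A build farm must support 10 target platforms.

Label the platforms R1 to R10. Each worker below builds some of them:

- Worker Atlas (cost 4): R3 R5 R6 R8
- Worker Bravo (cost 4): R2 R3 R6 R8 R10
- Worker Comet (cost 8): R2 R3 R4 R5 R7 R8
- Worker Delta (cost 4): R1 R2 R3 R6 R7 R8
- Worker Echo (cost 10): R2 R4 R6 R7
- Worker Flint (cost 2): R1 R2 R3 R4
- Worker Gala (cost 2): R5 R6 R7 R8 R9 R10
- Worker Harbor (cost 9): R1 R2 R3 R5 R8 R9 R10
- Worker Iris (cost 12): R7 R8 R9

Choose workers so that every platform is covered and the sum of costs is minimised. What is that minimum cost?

4

Flint, Gala together cover every platform (Flint ∪ Gala = {R1, R2, R3, R4, R5, R6, R7, R8, R9, R10}); total cost 2 + 2 = 4.
No covering selection has total cost below 4.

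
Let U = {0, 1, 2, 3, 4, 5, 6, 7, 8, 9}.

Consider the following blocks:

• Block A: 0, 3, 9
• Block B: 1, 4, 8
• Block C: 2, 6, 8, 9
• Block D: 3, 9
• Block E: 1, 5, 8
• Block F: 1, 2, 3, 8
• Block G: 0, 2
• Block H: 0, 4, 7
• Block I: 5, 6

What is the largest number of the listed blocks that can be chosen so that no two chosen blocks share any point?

4

B, D, G, I are pairwise disjoint (B={1,4,8}; D={3,9}; G={0,2}; I={5,6}).
Every remaining block overlaps one of these, and no 5 of the listed blocks are pairwise disjoint, so 4 is the maximum.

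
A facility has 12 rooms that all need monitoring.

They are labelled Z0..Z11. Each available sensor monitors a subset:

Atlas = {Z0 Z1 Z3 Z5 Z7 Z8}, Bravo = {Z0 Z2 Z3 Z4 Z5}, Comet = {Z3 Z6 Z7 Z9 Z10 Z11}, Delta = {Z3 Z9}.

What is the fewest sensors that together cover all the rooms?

Take {Atlas, Bravo, Comet}. Their union is {Z0, Z1, Z2, Z3, Z4, Z5, Z6, Z7, Z8, Z9, Z10, Z11}, which is all 12 rooms.
Only Atlas contains Z1, so Atlas is forced; the remaining 6 rooms need at least 2 more sensors (each remaining sensor adds at most 4) — so at least 3 sensors are needed, and 3 is optimal.

3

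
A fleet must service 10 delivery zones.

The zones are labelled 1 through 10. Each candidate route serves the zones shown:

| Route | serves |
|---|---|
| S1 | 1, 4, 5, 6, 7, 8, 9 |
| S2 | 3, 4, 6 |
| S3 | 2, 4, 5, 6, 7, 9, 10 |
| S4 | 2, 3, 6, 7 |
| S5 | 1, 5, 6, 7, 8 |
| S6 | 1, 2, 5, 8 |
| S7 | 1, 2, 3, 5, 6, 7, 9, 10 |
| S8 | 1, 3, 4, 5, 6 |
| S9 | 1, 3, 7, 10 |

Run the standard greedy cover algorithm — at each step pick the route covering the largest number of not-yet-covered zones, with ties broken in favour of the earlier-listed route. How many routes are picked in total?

Greedy: pick S7 (covers 8 new) → pick S1 (covers 2 new). Total picks: 2.

2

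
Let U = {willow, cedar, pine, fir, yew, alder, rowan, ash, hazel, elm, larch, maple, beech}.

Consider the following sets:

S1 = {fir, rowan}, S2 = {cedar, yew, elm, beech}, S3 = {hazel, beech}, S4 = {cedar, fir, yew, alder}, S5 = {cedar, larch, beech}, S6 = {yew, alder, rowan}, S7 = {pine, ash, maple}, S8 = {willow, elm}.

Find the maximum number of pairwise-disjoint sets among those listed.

4

S3, S6, S7, S8 are pairwise disjoint (S3={hazel,beech}; S6={yew,alder,rowan}; S7={pine,ash,maple}; S8={willow,elm}).
Every remaining set overlaps one of these, and no 5 of the listed sets are pairwise disjoint, so 4 is the maximum.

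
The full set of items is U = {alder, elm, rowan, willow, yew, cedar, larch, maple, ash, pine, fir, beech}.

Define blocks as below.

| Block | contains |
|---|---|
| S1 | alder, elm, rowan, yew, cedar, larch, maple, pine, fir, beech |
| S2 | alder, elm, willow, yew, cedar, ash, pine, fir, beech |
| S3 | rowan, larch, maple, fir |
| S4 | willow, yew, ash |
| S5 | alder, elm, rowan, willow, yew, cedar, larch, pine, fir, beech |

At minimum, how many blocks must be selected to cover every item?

2

S2 and S3 cover everything between them: the union {alder, elm, rowan, willow, yew, cedar, larch, maple, ash, pine, fir, beech} is all of U.
No single block has all 12 items (the largest, S1, has 10), so 2 is optimal.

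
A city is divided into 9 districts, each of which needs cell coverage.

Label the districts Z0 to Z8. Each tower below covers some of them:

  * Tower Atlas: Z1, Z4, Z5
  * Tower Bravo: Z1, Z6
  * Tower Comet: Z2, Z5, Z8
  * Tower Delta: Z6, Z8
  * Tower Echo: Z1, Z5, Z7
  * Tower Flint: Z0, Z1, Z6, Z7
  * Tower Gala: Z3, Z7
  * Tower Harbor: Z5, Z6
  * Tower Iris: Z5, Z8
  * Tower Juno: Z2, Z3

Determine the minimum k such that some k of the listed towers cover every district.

4

Atlas and Comet and Flint and Gala together: Atlas ∪ Comet ∪ Flint ∪ Gala = {Z0, Z1, Z2, Z3, Z4, Z5, Z6, Z7, Z8} — every district is covered.
No 3 of the 10 towers cover everything (all 120 combinations miss at least one district), so 4 is optimal.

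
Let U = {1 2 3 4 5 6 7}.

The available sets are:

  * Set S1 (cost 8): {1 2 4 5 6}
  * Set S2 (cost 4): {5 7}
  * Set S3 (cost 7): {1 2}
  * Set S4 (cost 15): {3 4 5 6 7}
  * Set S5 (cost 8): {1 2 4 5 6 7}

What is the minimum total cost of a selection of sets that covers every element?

22

S3, S4 together cover every element (S3 ∪ S4 = {1, 2, 3, 4, 5, 6, 7}); total cost 7 + 15 = 22.
The greedy pick S5, S4 costs 23; no covering selection beats 22.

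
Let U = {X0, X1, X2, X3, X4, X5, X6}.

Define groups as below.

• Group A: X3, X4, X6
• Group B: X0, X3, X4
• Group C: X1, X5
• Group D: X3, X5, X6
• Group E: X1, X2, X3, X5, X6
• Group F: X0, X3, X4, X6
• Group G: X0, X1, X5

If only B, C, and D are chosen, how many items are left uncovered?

1

Union of B, C, D = {X0, X1, X3, X4, X5, X6}.
Not covered: X2 — 1 item.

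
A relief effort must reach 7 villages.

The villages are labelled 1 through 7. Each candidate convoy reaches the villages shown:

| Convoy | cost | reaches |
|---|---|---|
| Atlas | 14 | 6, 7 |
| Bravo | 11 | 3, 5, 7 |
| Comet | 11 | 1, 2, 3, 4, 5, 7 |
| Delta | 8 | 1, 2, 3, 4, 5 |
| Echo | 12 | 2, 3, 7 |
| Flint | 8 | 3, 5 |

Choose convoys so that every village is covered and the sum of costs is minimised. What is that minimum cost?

Atlas, Delta together cover every village (Atlas ∪ Delta = {1, 2, 3, 4, 5, 6, 7}); total cost 14 + 8 = 22.
No covering selection has total cost below 22.

22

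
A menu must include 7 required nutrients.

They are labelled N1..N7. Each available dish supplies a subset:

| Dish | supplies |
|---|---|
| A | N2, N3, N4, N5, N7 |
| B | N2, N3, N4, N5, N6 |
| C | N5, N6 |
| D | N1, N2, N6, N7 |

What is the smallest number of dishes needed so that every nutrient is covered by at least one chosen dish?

Take {B, D}. Their union is {N1, N2, N3, N4, N5, N6, N7}, which is all 7 nutrients.
No single dish has all 7 nutrients (the largest, A, has 5), so 2 is optimal.

2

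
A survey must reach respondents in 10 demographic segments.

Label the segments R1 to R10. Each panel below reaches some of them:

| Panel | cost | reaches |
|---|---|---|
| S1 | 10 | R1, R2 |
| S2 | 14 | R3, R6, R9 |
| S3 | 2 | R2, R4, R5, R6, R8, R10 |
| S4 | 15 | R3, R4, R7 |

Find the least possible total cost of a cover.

S1, S2, S3, S4 together cover every segment (S1 ∪ S2 ∪ S3 ∪ S4 = {R1, R2, R3, R4, R5, R6, R7, R8, R9, R10}); total cost 10 + 14 + 2 + 15 = 41.
No covering selection has total cost below 41.

41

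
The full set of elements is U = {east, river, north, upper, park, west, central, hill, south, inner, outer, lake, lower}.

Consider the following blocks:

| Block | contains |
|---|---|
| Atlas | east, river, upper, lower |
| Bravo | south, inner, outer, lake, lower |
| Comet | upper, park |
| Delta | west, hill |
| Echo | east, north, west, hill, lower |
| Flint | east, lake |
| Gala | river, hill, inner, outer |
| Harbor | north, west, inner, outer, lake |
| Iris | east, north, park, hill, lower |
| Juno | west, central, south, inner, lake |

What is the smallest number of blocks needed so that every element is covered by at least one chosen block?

Take {Comet, Gala, Iris, Juno}. Their union is {east, river, north, upper, park, west, central, hill, south, inner, outer, lake, lower}, which is all 13 elements.
No 3 of the 10 blocks cover everything (all 120 combinations miss at least one element), so 4 is optimal.

4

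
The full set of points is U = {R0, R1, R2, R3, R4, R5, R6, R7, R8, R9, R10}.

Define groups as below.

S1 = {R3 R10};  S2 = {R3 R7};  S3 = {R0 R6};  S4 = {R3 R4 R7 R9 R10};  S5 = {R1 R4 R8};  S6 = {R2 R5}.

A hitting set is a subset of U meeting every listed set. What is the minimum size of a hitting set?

H = {R3, R5, R6, R8} meets every group (each contains at least one member of H), and |H| = 4.
The groups S2, S3, S5, S6 are pairwise disjoint, so any hitting set needs a separate point for each — at least 4. Hence 4 is optimal.

4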